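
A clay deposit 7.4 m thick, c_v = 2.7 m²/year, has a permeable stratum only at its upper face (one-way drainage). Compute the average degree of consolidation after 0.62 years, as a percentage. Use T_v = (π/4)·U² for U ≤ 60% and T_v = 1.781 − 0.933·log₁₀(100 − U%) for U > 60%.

Drainage path length: H_d = H = 7.4 m (single drainage).
T_v = c_v·t/H_d² = 2.7×0.62/7.4² = 0.03057.
T_v = 0.03057 corresponds to the U ≤ 60% branch:
U = √(4T_v/π) = 0.1973

U ≈ 19.7 %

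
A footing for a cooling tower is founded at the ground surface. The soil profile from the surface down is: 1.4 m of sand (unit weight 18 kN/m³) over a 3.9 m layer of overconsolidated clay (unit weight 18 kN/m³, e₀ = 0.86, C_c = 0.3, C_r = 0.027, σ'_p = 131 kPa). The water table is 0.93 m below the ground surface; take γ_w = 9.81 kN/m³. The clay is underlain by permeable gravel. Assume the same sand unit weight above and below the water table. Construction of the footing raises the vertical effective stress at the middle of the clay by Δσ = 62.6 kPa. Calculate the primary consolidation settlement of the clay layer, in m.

Mid-depth of clay below the ground surface: z = 1.4 + 3.9/2 = 3.35 m.
Total vertical stress at mid-clay: σ_v = 18×1.4 + 18×1.95 = 60.3 kPa.
Pore pressure: u = 9.81×(3.35 − 0.93) = 23.74 kPa.
Initial effective stress: σ'_0 = σ_v − u = 60.3 − 23.74 = 36.56 kPa.
Final effective stress: σ'_f = 36.56 + 62.6 = 99.16 kPa.
σ'_f = 99.16 ≤ σ'_p = 131 kPa, so the clay remains overconsolidated and only the recompression index applies:
S_c = C_r·H/(1+e₀)·log₁₀(σ'_f/σ'_0) = 0.027×3.9/1.86×log₁₀(99.16/36.56)
    = 0.056614 × 0.43333 = 0.02453 m

S_c ≈ 0.0245 m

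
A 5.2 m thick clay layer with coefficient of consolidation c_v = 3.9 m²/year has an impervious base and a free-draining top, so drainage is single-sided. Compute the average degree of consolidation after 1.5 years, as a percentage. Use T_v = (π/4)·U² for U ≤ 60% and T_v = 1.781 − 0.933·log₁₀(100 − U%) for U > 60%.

U ≈ 52.5 %

Drainage path length: H_d = H = 5.2 m (single drainage).
T_v = c_v·t/H_d² = 3.9×1.5/5.2² = 0.21635.
T_v = 0.21635 corresponds to the U ≤ 60% branch:
U = √(4T_v/π) = 0.5248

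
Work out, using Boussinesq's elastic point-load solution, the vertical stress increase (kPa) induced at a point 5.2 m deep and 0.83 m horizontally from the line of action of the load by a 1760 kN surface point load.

Boussinesq vertical stress below a point load on an elastic half-space:
Δσ_z = 3P/(2πz²) · [1 + (r/z)²]^(−5/2)
r/z = 0.83/5.2 = 0.15962; [1+(r/z)²]^(−5/2) = 0.93904.
Δσ_z = 3×1760/(2π×5.2²) × 0.93904 = 31.078 × 0.93904 = 29.18 kPa

Δσ_z ≈ 29.2 kPa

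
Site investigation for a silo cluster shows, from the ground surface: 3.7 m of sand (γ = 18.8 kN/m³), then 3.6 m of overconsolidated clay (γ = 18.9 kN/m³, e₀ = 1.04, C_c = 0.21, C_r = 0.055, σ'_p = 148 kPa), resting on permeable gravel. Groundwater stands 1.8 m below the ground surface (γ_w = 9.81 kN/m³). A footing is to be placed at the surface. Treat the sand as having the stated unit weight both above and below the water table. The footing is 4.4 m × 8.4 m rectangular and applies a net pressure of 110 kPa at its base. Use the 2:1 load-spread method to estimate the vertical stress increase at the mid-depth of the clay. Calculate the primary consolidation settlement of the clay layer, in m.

S_c ≈ 0.0153 m

Mid-depth of clay below the ground surface: z = 3.7 + 3.6/2 = 5.5 m.
Total vertical stress at mid-clay: σ_v = 18.8×3.7 + 18.9×1.8 = 103.58 kPa.
Pore pressure: u = 9.81×(5.5 − 1.8) = 36.297 kPa.
Initial effective stress: σ'_0 = σ_v − u = 103.58 − 36.297 = 67.283 kPa.
Stress increase at mid-clay by the 2:1 spreading method:
Δσ = qBL/((B+z)(L+z)) = 110×4.4×8.4/((4.4+5.5)(8.4+5.5)) = 29.544 kPa
Final effective stress: σ'_f = 67.283 + 29.544 = 96.827 kPa.
σ'_f = 96.827 ≤ σ'_p = 148 kPa, so the clay remains overconsolidated and only the recompression index applies:
S_c = C_r·H/(1+e₀)·log₁₀(σ'_f/σ'_0) = 0.055×3.6/2.04×log₁₀(96.827/67.283)
    = 0.097058 × 0.15809 = 0.01534 m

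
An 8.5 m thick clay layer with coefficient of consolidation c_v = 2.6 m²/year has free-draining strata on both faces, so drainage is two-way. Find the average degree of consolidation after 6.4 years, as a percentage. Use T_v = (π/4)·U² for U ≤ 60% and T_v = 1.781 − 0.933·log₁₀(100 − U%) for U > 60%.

Drainage path length: H_d = H/2 = 4.25 m (double drainage).
T_v = c_v·t/H_d² = 2.6×6.4/4.25² = 0.92125.
T_v = 0.92125 corresponds to the U > 60% branch:
U = 1 − 10^((1.781 − T_v)/0.933)/100 = 0.9165

U ≈ 91.7 %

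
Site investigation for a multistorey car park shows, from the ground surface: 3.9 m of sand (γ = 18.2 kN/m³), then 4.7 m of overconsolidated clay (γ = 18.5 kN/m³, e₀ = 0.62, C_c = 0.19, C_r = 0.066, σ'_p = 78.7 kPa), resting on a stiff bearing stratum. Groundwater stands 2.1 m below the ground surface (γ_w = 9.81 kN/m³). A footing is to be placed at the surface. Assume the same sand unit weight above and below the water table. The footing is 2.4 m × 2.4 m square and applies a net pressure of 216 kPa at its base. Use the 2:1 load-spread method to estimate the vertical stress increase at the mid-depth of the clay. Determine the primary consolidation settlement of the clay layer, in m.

S_c ≈ 0.0385 m

Mid-depth of clay below the ground surface: z = 3.9 + 4.7/2 = 6.25 m.
Total vertical stress at mid-clay: σ_v = 18.2×3.9 + 18.5×2.35 = 114.45 kPa.
Pore pressure: u = 9.81×(6.25 − 2.1) = 40.712 kPa.
Initial effective stress: σ'_0 = σ_v − u = 114.45 − 40.712 = 73.738 kPa.
Stress increase at mid-clay by the 2:1 spreading method:
Δσ = qBL/((B+z)(L+z)) = 216×2.4×2.4/((2.4+6.25)(2.4+6.25)) = 16.628 kPa
Final effective stress: σ'_f = 73.738 + 16.628 = 90.366 kPa.
σ'_f = 90.366 > σ'_p = 78.7 kPa, so the stress path crosses the preconsolidation pressure — recompression up to σ'_p, then virgin compression beyond:
S_c = H/(1+e₀)·[C_r·log₁₀(σ'_p/σ'_0) + C_c·log₁₀(σ'_f/σ'_p)]
    = 4.7/1.62 × [0.066×log₁₀(78.7/73.738) + 0.19×log₁₀(90.366/78.7)]
    = 2.9012 × [0.0018667 + 0.011406] = 0.03851 m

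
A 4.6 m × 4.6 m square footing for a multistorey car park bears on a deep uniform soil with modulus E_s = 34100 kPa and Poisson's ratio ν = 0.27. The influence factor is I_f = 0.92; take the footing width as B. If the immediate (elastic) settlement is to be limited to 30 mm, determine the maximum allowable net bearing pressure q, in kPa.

S_e = q·B·(1−ν²)/E_s · I_f  ⇒  q = S_e·E_s / (B·(1−ν²)·I_f).
q = 0.03 × 34100 / (4.6 × 0.9271 × 0.92) = 260.7 kPa

q ≈ 261 kPa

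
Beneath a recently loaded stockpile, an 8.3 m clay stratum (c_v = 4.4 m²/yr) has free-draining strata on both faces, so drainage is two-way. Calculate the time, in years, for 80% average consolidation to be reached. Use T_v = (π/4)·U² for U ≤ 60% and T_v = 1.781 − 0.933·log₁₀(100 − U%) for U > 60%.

t ≈ 2.22 years

Drainage path length: H_d = H/2 = 4.15 m (double drainage).
U > 60%: T_v = 1.781 − 0.933·log₁₀(100 − 80) = 0.56714.
t = T_v·H_d²/c_v = 0.56714×4.15²/4.4 = 2.22 years.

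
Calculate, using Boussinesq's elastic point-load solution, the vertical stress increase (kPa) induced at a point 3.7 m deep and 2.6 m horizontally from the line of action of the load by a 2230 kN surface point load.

Δσ_z ≈ 28.5 kPa

Boussinesq vertical stress below a point load on an elastic half-space:
Δσ_z = 3P/(2πz²) · [1 + (r/z)²]^(−5/2)
r/z = 2.6/3.7 = 0.7027; [1+(r/z)²]^(−5/2) = 0.36667.
Δσ_z = 3×2230/(2π×3.7²) × 0.36667 = 77.775 × 0.36667 = 28.52 kPa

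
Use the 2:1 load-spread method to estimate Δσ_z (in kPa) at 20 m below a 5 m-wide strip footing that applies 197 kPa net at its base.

By the 2:1 method the load spreads at 1 horizontal : 2 vertical, so at depth z the loaded area has grown by z in each plan dimension:
Δσ = qB/(B+z) = 197×5/(5+20) = 39.4 kPa

Δσ_z ≈ 39.4 kPa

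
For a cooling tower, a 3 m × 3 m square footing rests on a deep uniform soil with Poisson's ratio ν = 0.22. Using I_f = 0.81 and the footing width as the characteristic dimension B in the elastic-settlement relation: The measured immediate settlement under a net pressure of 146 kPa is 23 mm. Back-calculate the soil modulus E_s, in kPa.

S_e = q·B·(1−ν²)/E_s · I_f  ⇒  E_s = q·B·(1−ν²)·I_f / S_e.
E_s = 146 × 3 × 0.9516 × 0.81 / 0.023 = 14680 kPa

E_s ≈ 14700 kPa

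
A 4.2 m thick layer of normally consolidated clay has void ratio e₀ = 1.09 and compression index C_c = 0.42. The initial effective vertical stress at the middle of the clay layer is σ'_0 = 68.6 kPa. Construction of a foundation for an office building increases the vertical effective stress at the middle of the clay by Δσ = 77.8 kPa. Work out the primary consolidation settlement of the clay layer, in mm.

Final effective stress: σ'_f = σ'_0 + Δσ = 68.6 + 77.8 = 146.4 kPa.
Normally consolidated clay, so the full stress increment lies on the virgin compression line:
S_c = C_c·H/(1+e₀)·log₁₀(σ'_f/σ'_0) = 0.42×4.2/(1+1.09)×log₁₀(146.4/68.6)
    = 0.84402 × 0.32922 = 0.2779 m

S_c ≈ 278 mm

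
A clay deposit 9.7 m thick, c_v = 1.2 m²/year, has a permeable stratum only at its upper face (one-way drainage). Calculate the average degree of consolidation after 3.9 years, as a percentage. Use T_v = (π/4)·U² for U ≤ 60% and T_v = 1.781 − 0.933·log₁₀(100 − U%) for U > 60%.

U ≈ 25.2 %

Drainage path length: H_d = H = 9.7 m (single drainage).
T_v = c_v·t/H_d² = 1.2×3.9/9.7² = 0.04974.
T_v = 0.04974 corresponds to the U ≤ 60% branch:
U = √(4T_v/π) = 0.2517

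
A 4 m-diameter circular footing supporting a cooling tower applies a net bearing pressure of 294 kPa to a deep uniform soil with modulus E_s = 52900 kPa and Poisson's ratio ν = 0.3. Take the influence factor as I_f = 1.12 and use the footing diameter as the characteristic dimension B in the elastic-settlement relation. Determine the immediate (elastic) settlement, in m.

S_e ≈ 0.0227 m

Immediate (elastic) settlement: S_e = q·B·(1−ν²)/E_s · I_f.
S_e = 294 × 4 × (1 − 0.3²) / 52900 × 1.12
    = 294 × 4 × 0.91 / 52900 × 1.12
    = 0.02266 m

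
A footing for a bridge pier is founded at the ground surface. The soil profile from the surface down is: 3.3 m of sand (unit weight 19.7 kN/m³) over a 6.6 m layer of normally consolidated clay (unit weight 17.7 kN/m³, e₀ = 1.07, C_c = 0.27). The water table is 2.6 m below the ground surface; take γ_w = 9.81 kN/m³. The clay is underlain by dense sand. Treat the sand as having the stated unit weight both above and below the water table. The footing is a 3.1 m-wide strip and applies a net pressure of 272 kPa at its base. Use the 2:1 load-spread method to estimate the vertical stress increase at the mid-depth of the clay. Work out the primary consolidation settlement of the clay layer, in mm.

Mid-depth of clay below the ground surface: z = 3.3 + 6.6/2 = 6.6 m.
Total vertical stress at mid-clay: σ_v = 19.7×3.3 + 17.7×3.3 = 123.42 kPa.
Pore pressure: u = 9.81×(6.6 − 2.6) = 39.24 kPa.
Initial effective stress: σ'_0 = σ_v − u = 123.42 − 39.24 = 84.18 kPa.
Stress increase at mid-clay by the 2:1 spreading method:
Δσ = qB/(B+z) = 272×3.1/(3.1+6.6) = 86.928 kPa
Final effective stress: σ'_f = σ'_0 + Δσ = 84.18 + 86.928 = 171.11 kPa.
Normally consolidated clay, so the full stress increment lies on the virgin compression line:
S_c = C_c·H/(1+e₀)·log₁₀(σ'_f/σ'_0) = 0.27×6.6/(1+1.07)×log₁₀(171.11/84.18)
    = 0.86087 × 0.30807 = 0.2652 m

S_c ≈ 265 mm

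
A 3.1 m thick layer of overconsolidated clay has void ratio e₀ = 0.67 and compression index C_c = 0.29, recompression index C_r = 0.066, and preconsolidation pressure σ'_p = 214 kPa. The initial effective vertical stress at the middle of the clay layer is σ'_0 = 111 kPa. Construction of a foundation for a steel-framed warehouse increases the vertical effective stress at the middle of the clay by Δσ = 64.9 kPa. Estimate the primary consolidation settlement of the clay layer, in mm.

Final effective stress: σ'_f = 111 + 64.9 = 175.9 kPa.
σ'_f = 175.9 ≤ σ'_p = 214 kPa, so the clay remains overconsolidated and only the recompression index applies:
S_c = C_r·H/(1+e₀)·log₁₀(σ'_f/σ'_0) = 0.066×3.1/1.67×log₁₀(175.9/111)
    = 0.12252 × 0.19994 = 0.0245 m

S_c ≈ 24.5 mm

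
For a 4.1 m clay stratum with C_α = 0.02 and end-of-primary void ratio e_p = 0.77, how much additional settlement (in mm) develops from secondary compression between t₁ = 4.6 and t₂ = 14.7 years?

Secondary compression: S_s = C_α·H/(1+e_p)·log₁₀(t₂/t₁)
S_s = 0.02×4.1/(1+0.77)×log₁₀(14.7/4.6)
    = 0.04633 × 0.5046 = 0.02338 m

S_s ≈ 23.4 mm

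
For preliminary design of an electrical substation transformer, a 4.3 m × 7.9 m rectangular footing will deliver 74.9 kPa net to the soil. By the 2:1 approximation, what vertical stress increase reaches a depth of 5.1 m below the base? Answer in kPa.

By the 2:1 method the load spreads at 1 horizontal : 2 vertical, so at depth z the loaded area has grown by z in each plan dimension:
Δσ = qBL/((B+z)(L+z)) = 74.9×4.3×7.9/((4.3+5.1)(7.9+5.1)) = 20.821 kPa

Δσ_z ≈ 20.8 kPa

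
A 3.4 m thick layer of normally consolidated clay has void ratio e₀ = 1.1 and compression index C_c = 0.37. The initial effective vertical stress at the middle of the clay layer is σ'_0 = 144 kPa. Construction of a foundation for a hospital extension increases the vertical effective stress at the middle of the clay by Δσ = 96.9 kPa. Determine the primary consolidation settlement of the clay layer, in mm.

Final effective stress: σ'_f = σ'_0 + Δσ = 144 + 96.9 = 240.9 kPa.
Normally consolidated clay, so the full stress increment lies on the virgin compression line:
S_c = C_c·H/(1+e₀)·log₁₀(σ'_f/σ'_0) = 0.37×3.4/(1+1.1)×log₁₀(240.9/144)
    = 0.59905 × 0.22347 = 0.1339 m

S_c ≈ 134 mm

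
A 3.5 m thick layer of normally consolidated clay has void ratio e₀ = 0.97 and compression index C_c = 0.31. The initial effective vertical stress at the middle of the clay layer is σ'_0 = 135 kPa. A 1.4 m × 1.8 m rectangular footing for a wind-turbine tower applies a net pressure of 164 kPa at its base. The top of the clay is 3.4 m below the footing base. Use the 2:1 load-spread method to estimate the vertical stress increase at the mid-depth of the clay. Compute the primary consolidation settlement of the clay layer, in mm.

Mid-depth of clay below the footing base: z = 3.4 + 3.5/2 = 5.15 m.
Stress increase at mid-clay by the 2:1 spreading method:
Δσ = qBL/((B+z)(L+z)) = 164×1.4×1.8/((1.4+5.15)(1.8+5.15)) = 9.0786 kPa
Final effective stress: σ'_f = σ'_0 + Δσ = 135 + 9.0786 = 144.08 kPa.
Normally consolidated clay, so the full stress increment lies on the virgin compression line:
S_c = C_c·H/(1+e₀)·log₁₀(σ'_f/σ'_0) = 0.31×3.5/(1+0.97)×log₁₀(144.08/135)
    = 0.55076 × 0.02827 = 0.01557 m

S_c ≈ 15.6 mm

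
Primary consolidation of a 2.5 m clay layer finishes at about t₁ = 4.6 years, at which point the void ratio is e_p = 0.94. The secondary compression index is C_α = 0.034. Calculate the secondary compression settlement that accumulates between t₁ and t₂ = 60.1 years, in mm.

S_s ≈ 48.9 mm

Secondary compression: S_s = C_α·H/(1+e_p)·log₁₀(t₂/t₁)
S_s = 0.034×2.5/(1+0.94)×log₁₀(60.1/4.6)
    = 0.04381 × 1.116 = 0.0489 m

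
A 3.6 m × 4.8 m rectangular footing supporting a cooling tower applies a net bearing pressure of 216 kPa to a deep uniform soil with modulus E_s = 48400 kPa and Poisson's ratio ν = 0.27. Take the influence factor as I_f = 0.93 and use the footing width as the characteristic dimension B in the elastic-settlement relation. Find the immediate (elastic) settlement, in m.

S_e ≈ 0.0139 m

Immediate (elastic) settlement: S_e = q·B·(1−ν²)/E_s · I_f.
S_e = 216 × 3.6 × (1 − 0.27²) / 48400 × 0.93
    = 216 × 3.6 × 0.9271 / 48400 × 0.93
    = 0.01385 m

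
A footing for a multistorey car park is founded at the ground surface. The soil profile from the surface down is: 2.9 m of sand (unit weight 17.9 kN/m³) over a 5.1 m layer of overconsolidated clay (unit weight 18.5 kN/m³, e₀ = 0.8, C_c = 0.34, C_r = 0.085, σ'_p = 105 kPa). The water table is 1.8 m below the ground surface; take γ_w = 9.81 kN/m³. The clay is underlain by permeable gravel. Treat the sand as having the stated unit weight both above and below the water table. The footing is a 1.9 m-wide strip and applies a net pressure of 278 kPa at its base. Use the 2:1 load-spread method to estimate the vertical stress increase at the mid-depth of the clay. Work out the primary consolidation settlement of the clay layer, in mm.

Mid-depth of clay below the ground surface: z = 2.9 + 5.1/2 = 5.45 m.
Total vertical stress at mid-clay: σ_v = 17.9×2.9 + 18.5×2.55 = 99.085 kPa.
Pore pressure: u = 9.81×(5.45 − 1.8) = 35.806 kPa.
Initial effective stress: σ'_0 = σ_v − u = 99.085 − 35.806 = 63.279 kPa.
Stress increase at mid-clay by the 2:1 spreading method:
Δσ = qB/(B+z) = 278×1.9/(1.9+5.45) = 71.864 kPa
Final effective stress: σ'_f = 63.279 + 71.864 = 135.14 kPa.
σ'_f = 135.14 > σ'_p = 105 kPa, so the stress path crosses the preconsolidation pressure — recompression up to σ'_p, then virgin compression beyond:
S_c = H/(1+e₀)·[C_r·log₁₀(σ'_p/σ'_0) + C_c·log₁₀(σ'_f/σ'_p)]
    = 5.1/1.8 × [0.085×log₁₀(105/63.279) + 0.34×log₁₀(135.14/105)]
    = 2.8333 × [0.018694 + 0.037262] = 0.1585 m

S_c ≈ 159 mm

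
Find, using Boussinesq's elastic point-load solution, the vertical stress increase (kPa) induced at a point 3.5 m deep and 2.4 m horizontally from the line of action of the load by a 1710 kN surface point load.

Boussinesq vertical stress below a point load on an elastic half-space:
Δσ_z = 3P/(2πz²) · [1 + (r/z)²]^(−5/2)
r/z = 2.4/3.5 = 0.68571; [1+(r/z)²]^(−5/2) = 0.38155.
Δσ_z = 3×1710/(2π×3.5²) × 0.38155 = 66.65 × 0.38155 = 25.43 kPa

Δσ_z ≈ 25.4 kPa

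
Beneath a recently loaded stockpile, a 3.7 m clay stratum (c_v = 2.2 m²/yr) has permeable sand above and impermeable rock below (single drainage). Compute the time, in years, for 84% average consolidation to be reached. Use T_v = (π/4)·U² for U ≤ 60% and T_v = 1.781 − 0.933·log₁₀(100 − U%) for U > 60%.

Drainage path length: H_d = H = 3.7 m (single drainage).
U > 60%: T_v = 1.781 − 0.933·log₁₀(100 − 84) = 0.65756.
t = T_v·H_d²/c_v = 0.65756×3.7²/2.2 = 4.092 years.

t ≈ 4.09 years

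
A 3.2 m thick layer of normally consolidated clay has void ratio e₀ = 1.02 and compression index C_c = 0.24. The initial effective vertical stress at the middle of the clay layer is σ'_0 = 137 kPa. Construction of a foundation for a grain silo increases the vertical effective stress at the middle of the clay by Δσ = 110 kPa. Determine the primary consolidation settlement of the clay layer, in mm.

S_c ≈ 97.3 mm

Final effective stress: σ'_f = σ'_0 + Δσ = 137 + 110 = 247 kPa.
Normally consolidated clay, so the full stress increment lies on the virgin compression line:
S_c = C_c·H/(1+e₀)·log₁₀(σ'_f/σ'_0) = 0.24×3.2/(1+1.02)×log₁₀(247/137)
    = 0.3802 × 0.25598 = 0.09732 m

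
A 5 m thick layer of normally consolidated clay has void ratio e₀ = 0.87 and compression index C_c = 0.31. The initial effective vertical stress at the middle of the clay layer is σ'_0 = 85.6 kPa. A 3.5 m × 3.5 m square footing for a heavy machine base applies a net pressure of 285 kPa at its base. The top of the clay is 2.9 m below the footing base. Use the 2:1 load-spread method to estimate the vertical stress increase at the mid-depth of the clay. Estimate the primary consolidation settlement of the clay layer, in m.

S_c ≈ 0.15 m

Mid-depth of clay below the footing base: z = 2.9 + 5/2 = 5.4 m.
Stress increase at mid-clay by the 2:1 spreading method:
Δσ = qBL/((B+z)(L+z)) = 285×3.5×3.5/((3.5+5.4)(3.5+5.4)) = 44.076 kPa
Final effective stress: σ'_f = σ'_0 + Δσ = 85.6 + 44.076 = 129.68 kPa.
Normally consolidated clay, so the full stress increment lies on the virgin compression line:
S_c = C_c·H/(1+e₀)·log₁₀(σ'_f/σ'_0) = 0.31×5/(1+0.87)×log₁₀(129.68/85.6)
    = 0.82888 × 0.1804 = 0.1495 m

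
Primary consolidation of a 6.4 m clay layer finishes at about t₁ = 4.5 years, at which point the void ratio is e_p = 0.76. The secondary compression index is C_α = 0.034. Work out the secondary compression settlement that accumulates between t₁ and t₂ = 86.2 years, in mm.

S_s ≈ 159 mm

Secondary compression: S_s = C_α·H/(1+e_p)·log₁₀(t₂/t₁)
S_s = 0.034×6.4/(1+0.76)×log₁₀(86.2/4.5)
    = 0.1236 × 1.282 = 0.1585 m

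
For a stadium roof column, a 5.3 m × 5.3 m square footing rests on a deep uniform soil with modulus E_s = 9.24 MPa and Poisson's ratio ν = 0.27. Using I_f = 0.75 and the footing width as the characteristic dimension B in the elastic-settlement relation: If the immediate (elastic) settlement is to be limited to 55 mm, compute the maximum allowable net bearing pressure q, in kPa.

E_s = 9.24 MPa = 9240 kPa.
S_e = q·B·(1−ν²)/E_s · I_f  ⇒  q = S_e·E_s / (B·(1−ν²)·I_f).
q = 0.055 × 9240 / (5.3 × 0.9271 × 0.75) = 137.9 kPa

q ≈ 138 kPa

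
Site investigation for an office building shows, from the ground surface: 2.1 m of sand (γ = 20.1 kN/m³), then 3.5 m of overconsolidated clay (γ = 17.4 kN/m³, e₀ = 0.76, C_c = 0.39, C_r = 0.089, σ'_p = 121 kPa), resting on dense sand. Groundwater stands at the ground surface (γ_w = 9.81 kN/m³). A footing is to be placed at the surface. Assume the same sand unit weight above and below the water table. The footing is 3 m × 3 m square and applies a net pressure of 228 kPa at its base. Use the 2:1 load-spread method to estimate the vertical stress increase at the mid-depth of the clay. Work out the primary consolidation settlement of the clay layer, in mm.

S_c ≈ 62.4 mm

Mid-depth of clay below the ground surface: z = 2.1 + 3.5/2 = 3.85 m.
Total vertical stress at mid-clay: σ_v = 20.1×2.1 + 17.4×1.75 = 72.66 kPa.
Pore pressure: u = 9.81×(3.85 − 0) = 37.769 kPa.
Initial effective stress: σ'_0 = σ_v − u = 72.66 − 37.769 = 34.891 kPa.
Stress increase at mid-clay by the 2:1 spreading method:
Δσ = qBL/((B+z)(L+z)) = 228×3×3/((3+3.85)(3+3.85)) = 43.732 kPa
Final effective stress: σ'_f = 34.891 + 43.732 = 78.623 kPa.
σ'_f = 78.623 ≤ σ'_p = 121 kPa, so the clay remains overconsolidated and only the recompression index applies:
S_c = C_r·H/(1+e₀)·log₁₀(σ'_f/σ'_0) = 0.089×3.5/1.76×log₁₀(78.623/34.891)
    = 0.17699 × 0.35284 = 0.06245 m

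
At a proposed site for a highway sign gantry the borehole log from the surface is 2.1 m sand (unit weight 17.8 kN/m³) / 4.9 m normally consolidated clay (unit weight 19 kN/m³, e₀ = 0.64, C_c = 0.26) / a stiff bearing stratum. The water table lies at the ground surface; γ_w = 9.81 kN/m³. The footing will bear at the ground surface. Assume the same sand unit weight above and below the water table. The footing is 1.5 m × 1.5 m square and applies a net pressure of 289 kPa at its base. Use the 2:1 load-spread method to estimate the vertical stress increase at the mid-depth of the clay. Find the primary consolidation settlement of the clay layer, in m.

S_c ≈ 0.126 m

Mid-depth of clay below the ground surface: z = 2.1 + 4.9/2 = 4.55 m.
Total vertical stress at mid-clay: σ_v = 17.8×2.1 + 19×2.45 = 83.93 kPa.
Pore pressure: u = 9.81×(4.55 − 0) = 44.636 kPa.
Initial effective stress: σ'_0 = σ_v − u = 83.93 − 44.636 = 39.294 kPa.
Stress increase at mid-clay by the 2:1 spreading method:
Δσ = qBL/((B+z)(L+z)) = 289×1.5×1.5/((1.5+4.55)(1.5+4.55)) = 17.765 kPa
Final effective stress: σ'_f = σ'_0 + Δσ = 39.294 + 17.765 = 57.059 kPa.
Normally consolidated clay, so the full stress increment lies on the virgin compression line:
S_c = C_c·H/(1+e₀)·log₁₀(σ'_f/σ'_0) = 0.26×4.9/(1+0.64)×log₁₀(57.059/39.294)
    = 0.77683 × 0.162 = 0.1258 m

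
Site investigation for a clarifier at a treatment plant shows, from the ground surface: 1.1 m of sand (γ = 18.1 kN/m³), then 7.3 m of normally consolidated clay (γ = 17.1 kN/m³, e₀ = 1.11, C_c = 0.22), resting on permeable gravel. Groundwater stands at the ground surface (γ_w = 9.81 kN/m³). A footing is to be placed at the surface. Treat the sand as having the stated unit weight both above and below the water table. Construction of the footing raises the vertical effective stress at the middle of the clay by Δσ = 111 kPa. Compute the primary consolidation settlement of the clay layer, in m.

S_c ≈ 0.467 m

Mid-depth of clay below the ground surface: z = 1.1 + 7.3/2 = 4.75 m.
Total vertical stress at mid-clay: σ_v = 18.1×1.1 + 17.1×3.65 = 82.325 kPa.
Pore pressure: u = 9.81×(4.75 − 0) = 46.598 kPa.
Initial effective stress: σ'_0 = σ_v − u = 82.325 − 46.598 = 35.727 kPa.
Final effective stress: σ'_f = σ'_0 + Δσ = 35.727 + 111 = 146.73 kPa.
Normally consolidated clay, so the full stress increment lies on the virgin compression line:
S_c = C_c·H/(1+e₀)·log₁₀(σ'_f/σ'_0) = 0.22×7.3/(1+1.11)×log₁₀(146.73/35.727)
    = 0.76114 × 0.61352 = 0.467 m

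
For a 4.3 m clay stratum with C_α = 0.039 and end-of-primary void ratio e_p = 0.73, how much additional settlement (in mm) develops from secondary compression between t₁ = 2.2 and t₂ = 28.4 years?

S_s ≈ 108 mm

Secondary compression: S_s = C_α·H/(1+e_p)·log₁₀(t₂/t₁)
S_s = 0.039×4.3/(1+0.73)×log₁₀(28.4/2.2)
    = 0.09694 × 1.111 = 0.1077 m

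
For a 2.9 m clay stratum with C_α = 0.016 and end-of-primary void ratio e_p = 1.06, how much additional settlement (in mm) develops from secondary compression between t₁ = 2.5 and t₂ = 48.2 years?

S_s ≈ 28.9 mm

Secondary compression: S_s = C_α·H/(1+e_p)·log₁₀(t₂/t₁)
S_s = 0.016×2.9/(1+1.06)×log₁₀(48.2/2.5)
    = 0.02252 × 1.285 = 0.02895 m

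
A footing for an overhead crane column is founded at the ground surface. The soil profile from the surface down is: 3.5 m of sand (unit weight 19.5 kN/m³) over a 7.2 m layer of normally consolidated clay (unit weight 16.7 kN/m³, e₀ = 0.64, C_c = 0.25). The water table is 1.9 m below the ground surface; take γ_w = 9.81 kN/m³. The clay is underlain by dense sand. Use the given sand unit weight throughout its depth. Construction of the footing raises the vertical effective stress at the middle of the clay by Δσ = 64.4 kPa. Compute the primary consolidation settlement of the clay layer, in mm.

S_c ≈ 289 mm

Mid-depth of clay below the ground surface: z = 3.5 + 7.2/2 = 7.1 m.
Total vertical stress at mid-clay: σ_v = 19.5×3.5 + 16.7×3.6 = 128.37 kPa.
Pore pressure: u = 9.81×(7.1 − 1.9) = 51.012 kPa.
Initial effective stress: σ'_0 = σ_v − u = 128.37 − 51.012 = 77.358 kPa.
Final effective stress: σ'_f = σ'_0 + Δσ = 77.358 + 64.4 = 141.76 kPa.
Normally consolidated clay, so the full stress increment lies on the virgin compression line:
S_c = C_c·H/(1+e₀)·log₁₀(σ'_f/σ'_0) = 0.25×7.2/(1+0.64)×log₁₀(141.76/77.358)
    = 1.0976 × 0.26305 = 0.2887 m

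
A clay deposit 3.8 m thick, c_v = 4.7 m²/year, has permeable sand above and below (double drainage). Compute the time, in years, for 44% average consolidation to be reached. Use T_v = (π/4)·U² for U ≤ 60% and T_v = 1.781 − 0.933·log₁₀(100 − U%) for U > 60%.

t ≈ 0.117 years

Drainage path length: H_d = H/2 = 1.9 m (double drainage).
U ≤ 60%: T_v = (π/4)·U² = (π/4)×0.44² = 0.15205.
t = T_v·H_d²/c_v = 0.15205×1.9²/4.7 = 0.1168 years.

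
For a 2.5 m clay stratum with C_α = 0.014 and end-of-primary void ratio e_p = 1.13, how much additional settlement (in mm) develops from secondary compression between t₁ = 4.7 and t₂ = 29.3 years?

S_s ≈ 13.1 mm

Secondary compression: S_s = C_α·H/(1+e_p)·log₁₀(t₂/t₁)
S_s = 0.014×2.5/(1+1.13)×log₁₀(29.3/4.7)
    = 0.01643 × 0.7948 = 0.01306 m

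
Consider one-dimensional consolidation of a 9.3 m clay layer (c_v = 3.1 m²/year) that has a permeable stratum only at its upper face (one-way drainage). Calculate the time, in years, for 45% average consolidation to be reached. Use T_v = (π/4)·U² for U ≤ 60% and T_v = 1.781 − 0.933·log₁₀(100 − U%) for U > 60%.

t ≈ 4.44 years

Drainage path length: H_d = H = 9.3 m (single drainage).
U ≤ 60%: T_v = (π/4)·U² = (π/4)×0.45² = 0.15904.
t = T_v·H_d²/c_v = 0.15904×9.3²/3.1 = 4.437 years.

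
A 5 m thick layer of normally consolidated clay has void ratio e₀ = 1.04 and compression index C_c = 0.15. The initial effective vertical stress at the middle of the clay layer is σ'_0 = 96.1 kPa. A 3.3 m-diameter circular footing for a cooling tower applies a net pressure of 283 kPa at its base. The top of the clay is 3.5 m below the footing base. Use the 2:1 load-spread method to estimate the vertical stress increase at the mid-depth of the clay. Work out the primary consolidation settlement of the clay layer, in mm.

Mid-depth of clay below the footing base: z = 3.5 + 5/2 = 6 m.
Stress increase at mid-clay by the 2:1 spreading method:
Δσ ≈ qD²/(D+z)² = 283×3.3²/(3.3+6)² = 35.633 kPa
Final effective stress: σ'_f = σ'_0 + Δσ = 96.1 + 35.633 = 131.73 kPa.
Normally consolidated clay, so the full stress increment lies on the virgin compression line:
S_c = C_c·H/(1+e₀)·log₁₀(σ'_f/σ'_0) = 0.15×5/(1+1.04)×log₁₀(131.73/96.1)
    = 0.36765 × 0.13696 = 0.05035 m

S_c ≈ 50.4 mm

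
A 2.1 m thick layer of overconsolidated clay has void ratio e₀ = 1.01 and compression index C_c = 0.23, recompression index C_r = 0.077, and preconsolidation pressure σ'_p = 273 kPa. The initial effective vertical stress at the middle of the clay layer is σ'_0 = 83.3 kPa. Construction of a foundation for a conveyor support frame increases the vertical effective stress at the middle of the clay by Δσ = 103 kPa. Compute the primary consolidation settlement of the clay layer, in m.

S_c ≈ 0.0281 m

Final effective stress: σ'_f = 83.3 + 103 = 186.3 kPa.
σ'_f = 186.3 ≤ σ'_p = 273 kPa, so the clay remains overconsolidated and only the recompression index applies:
S_c = C_r·H/(1+e₀)·log₁₀(σ'_f/σ'_0) = 0.077×2.1/2.01×log₁₀(186.3/83.3)
    = 0.08045 × 0.34957 = 0.02812 m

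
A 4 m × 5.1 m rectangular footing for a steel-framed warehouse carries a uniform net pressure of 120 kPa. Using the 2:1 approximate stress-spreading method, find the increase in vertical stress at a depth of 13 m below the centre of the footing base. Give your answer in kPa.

By the 2:1 method the load spreads at 1 horizontal : 2 vertical, so at depth z the loaded area has grown by z in each plan dimension:
Δσ = qBL/((B+z)(L+z)) = 120×4×5.1/((4+13)(5.1+13)) = 7.9558 kPa

Δσ_z ≈ 7.96 kPa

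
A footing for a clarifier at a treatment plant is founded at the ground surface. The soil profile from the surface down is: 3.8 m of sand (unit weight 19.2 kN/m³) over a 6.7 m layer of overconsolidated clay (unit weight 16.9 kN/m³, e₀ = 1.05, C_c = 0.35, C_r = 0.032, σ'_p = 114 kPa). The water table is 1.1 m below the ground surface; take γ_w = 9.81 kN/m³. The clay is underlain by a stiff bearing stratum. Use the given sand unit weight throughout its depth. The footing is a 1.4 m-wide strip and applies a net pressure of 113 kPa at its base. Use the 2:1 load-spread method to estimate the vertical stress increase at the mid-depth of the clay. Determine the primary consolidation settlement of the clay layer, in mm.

Mid-depth of clay below the ground surface: z = 3.8 + 6.7/2 = 7.15 m.
Total vertical stress at mid-clay: σ_v = 19.2×3.8 + 16.9×3.35 = 129.57 kPa.
Pore pressure: u = 9.81×(7.15 − 1.1) = 59.351 kPa.
Initial effective stress: σ'_0 = σ_v − u = 129.57 − 59.351 = 70.219 kPa.
Stress increase at mid-clay by the 2:1 spreading method:
Δσ = qB/(B+z) = 113×1.4/(1.4+7.15) = 18.503 kPa
Final effective stress: σ'_f = 70.219 + 18.503 = 88.722 kPa.
σ'_f = 88.722 ≤ σ'_p = 114 kPa, so the clay remains overconsolidated and only the recompression index applies:
S_c = C_r·H/(1+e₀)·log₁₀(σ'_f/σ'_0) = 0.032×6.7/2.05×log₁₀(88.722/70.219)
    = 0.10459 × 0.10158 = 0.01062 m

S_c ≈ 10.6 mm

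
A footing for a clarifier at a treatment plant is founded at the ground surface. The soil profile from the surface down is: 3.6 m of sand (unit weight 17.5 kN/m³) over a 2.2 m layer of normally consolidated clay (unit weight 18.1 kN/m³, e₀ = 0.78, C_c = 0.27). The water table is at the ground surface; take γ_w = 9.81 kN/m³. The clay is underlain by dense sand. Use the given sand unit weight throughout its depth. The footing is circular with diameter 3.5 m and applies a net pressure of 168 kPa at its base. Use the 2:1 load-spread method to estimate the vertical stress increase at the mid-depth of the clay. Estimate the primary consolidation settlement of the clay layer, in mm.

Mid-depth of clay below the ground surface: z = 3.6 + 2.2/2 = 4.7 m.
Total vertical stress at mid-clay: σ_v = 17.5×3.6 + 18.1×1.1 = 82.91 kPa.
Pore pressure: u = 9.81×(4.7 − 0) = 46.107 kPa.
Initial effective stress: σ'_0 = σ_v − u = 82.91 − 46.107 = 36.803 kPa.
Stress increase at mid-clay by the 2:1 spreading method:
Δσ ≈ qD²/(D+z)² = 168×3.5²/(3.5+4.7)² = 30.607 kPa
Final effective stress: σ'_f = σ'_0 + Δσ = 36.803 + 30.607 = 67.41 kPa.
Normally consolidated clay, so the full stress increment lies on the virgin compression line:
S_c = C_c·H/(1+e₀)·log₁₀(σ'_f/σ'_0) = 0.27×2.2/(1+0.78)×log₁₀(67.41/36.803)
    = 0.33371 × 0.26284 = 0.08771 m

S_c ≈ 87.7 mm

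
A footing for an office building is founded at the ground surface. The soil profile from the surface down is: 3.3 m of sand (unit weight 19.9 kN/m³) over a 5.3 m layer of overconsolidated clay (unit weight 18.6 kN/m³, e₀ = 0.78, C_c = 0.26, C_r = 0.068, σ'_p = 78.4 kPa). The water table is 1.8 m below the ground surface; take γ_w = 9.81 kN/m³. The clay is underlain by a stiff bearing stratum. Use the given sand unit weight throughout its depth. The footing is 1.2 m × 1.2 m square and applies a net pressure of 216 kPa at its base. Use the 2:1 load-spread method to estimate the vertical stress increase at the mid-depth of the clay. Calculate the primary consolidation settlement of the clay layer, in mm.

Mid-depth of clay below the ground surface: z = 3.3 + 5.3/2 = 5.95 m.
Total vertical stress at mid-clay: σ_v = 19.9×3.3 + 18.6×2.65 = 114.96 kPa.
Pore pressure: u = 9.81×(5.95 − 1.8) = 40.712 kPa.
Initial effective stress: σ'_0 = σ_v − u = 114.96 − 40.712 = 74.248 kPa.
Stress increase at mid-clay by the 2:1 spreading method:
Δσ = qBL/((B+z)(L+z)) = 216×1.2×1.2/((1.2+5.95)(1.2+5.95)) = 6.0842 kPa
Final effective stress: σ'_f = 74.248 + 6.0842 = 80.332 kPa.
σ'_f = 80.332 > σ'_p = 78.4 kPa, so the stress path crosses the preconsolidation pressure — recompression up to σ'_p, then virgin compression beyond:
S_c = H/(1+e₀)·[C_r·log₁₀(σ'_p/σ'_0) + C_c·log₁₀(σ'_f/σ'_p)]
    = 5.3/1.78 × [0.068×log₁₀(78.4/74.248) + 0.26×log₁₀(80.332/78.4)]
    = 2.9775 × [0.0016069 + 0.0027489] = 0.01297 m

S_c ≈ 13 mm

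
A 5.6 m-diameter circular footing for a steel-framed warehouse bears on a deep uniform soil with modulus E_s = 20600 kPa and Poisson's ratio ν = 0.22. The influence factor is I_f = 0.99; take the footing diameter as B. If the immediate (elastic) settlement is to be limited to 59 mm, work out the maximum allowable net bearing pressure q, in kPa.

S_e = q·B·(1−ν²)/E_s · I_f  ⇒  q = S_e·E_s / (B·(1−ν²)·I_f).
q = 0.059 × 20600 / (5.6 × 0.9516 × 0.99) = 230.4 kPa

q ≈ 230 kPa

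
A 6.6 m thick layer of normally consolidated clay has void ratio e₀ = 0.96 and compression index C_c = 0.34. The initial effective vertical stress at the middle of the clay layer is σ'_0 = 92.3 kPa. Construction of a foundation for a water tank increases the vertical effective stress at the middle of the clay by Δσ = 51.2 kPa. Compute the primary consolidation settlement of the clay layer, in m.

S_c ≈ 0.219 m

Final effective stress: σ'_f = σ'_0 + Δσ = 92.3 + 51.2 = 143.5 kPa.
Normally consolidated clay, so the full stress increment lies on the virgin compression line:
S_c = C_c·H/(1+e₀)·log₁₀(σ'_f/σ'_0) = 0.34×6.6/(1+0.96)×log₁₀(143.5/92.3)
    = 1.1449 × 0.19165 = 0.2194 m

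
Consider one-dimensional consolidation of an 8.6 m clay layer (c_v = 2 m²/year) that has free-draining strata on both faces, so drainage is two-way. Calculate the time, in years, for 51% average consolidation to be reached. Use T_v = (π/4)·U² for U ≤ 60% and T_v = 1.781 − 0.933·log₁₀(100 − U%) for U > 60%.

t ≈ 1.89 years

Drainage path length: H_d = H/2 = 4.3 m (double drainage).
U ≤ 60%: T_v = (π/4)·U² = (π/4)×0.51² = 0.20428.
t = T_v·H_d²/c_v = 0.20428×4.3²/2 = 1.889 years.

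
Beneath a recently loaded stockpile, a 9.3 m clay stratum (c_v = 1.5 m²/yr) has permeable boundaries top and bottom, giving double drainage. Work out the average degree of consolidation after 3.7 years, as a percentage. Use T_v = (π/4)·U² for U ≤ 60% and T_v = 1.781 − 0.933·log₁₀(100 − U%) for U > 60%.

Drainage path length: H_d = H/2 = 4.65 m (double drainage).
T_v = c_v·t/H_d² = 1.5×3.7/4.65² = 0.25668.
T_v = 0.25668 corresponds to the U ≤ 60% branch:
U = √(4T_v/π) = 0.5717

U ≈ 57.2 %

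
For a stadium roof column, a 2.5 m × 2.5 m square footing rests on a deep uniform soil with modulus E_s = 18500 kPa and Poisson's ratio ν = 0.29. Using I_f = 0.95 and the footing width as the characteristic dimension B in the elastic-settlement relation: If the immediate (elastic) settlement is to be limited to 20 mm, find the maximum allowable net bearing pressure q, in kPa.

q ≈ 170 kPa

S_e = q·B·(1−ν²)/E_s · I_f  ⇒  q = S_e·E_s / (B·(1−ν²)·I_f).
q = 0.02 × 18500 / (2.5 × 0.9159 × 0.95) = 170.1 kPa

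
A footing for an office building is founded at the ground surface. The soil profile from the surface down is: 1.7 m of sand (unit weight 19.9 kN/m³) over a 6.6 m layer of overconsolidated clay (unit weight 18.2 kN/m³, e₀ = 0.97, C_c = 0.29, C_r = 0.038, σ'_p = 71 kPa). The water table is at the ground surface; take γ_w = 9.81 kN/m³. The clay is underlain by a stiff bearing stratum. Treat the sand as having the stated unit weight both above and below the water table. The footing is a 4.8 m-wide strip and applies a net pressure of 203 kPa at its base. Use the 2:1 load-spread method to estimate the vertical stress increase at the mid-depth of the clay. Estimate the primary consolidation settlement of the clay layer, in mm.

S_c ≈ 325 mm

Mid-depth of clay below the ground surface: z = 1.7 + 6.6/2 = 5 m.
Total vertical stress at mid-clay: σ_v = 19.9×1.7 + 18.2×3.3 = 93.89 kPa.
Pore pressure: u = 9.81×(5 − 0) = 49.05 kPa.
Initial effective stress: σ'_0 = σ_v − u = 93.89 − 49.05 = 44.84 kPa.
Stress increase at mid-clay by the 2:1 spreading method:
Δσ = qB/(B+z) = 203×4.8/(4.8+5) = 99.429 kPa
Final effective stress: σ'_f = 44.84 + 99.429 = 144.27 kPa.
σ'_f = 144.27 > σ'_p = 71 kPa, so the stress path crosses the preconsolidation pressure — recompression up to σ'_p, then virgin compression beyond:
S_c = H/(1+e₀)·[C_r·log₁₀(σ'_p/σ'_0) + C_c·log₁₀(σ'_f/σ'_p)]
    = 6.6/1.97 × [0.038×log₁₀(71/44.84) + 0.29×log₁₀(144.27/71)]
    = 3.3503 × [0.0075845 + 0.089296] = 0.3246 m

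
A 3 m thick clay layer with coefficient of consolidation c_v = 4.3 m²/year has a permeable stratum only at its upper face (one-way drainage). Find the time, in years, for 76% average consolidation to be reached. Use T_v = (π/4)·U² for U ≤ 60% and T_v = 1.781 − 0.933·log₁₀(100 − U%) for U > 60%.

t ≈ 1.03 years

Drainage path length: H_d = H = 3 m (single drainage).
U > 60%: T_v = 1.781 − 0.933·log₁₀(100 − 76) = 0.49326.
t = T_v·H_d²/c_v = 0.49326×3²/4.3 = 1.032 years.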